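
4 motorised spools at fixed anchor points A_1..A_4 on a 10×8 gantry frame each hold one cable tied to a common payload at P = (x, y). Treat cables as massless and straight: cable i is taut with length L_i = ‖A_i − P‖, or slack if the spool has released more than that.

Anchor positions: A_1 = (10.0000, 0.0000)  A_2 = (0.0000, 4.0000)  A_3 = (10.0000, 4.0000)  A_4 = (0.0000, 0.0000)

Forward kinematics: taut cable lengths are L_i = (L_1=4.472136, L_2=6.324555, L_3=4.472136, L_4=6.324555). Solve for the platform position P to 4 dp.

expand ‖A_i−P‖²=L_i² and subtract eq 1 (q_i ≔ ‖A_i‖²−L_i²)
q_1 = 100.0000+0.0000−20.0000 = 80.0000
eq1−eq2 → [20.0000  -8.0000]·P = 104.0000
eq1−eq3 → [0.0000  -8.0000]·P = -16.0000
eq1−eq4 → [20.0000  0.0000]·P = 120.0000
2×2 solve → P = (6.0000, 2.0000)
check cable 4: ‖A_4−P‖² = 40.0000 ≈ L_4² = 40.0000 ✓

(6.0000, 2.0000)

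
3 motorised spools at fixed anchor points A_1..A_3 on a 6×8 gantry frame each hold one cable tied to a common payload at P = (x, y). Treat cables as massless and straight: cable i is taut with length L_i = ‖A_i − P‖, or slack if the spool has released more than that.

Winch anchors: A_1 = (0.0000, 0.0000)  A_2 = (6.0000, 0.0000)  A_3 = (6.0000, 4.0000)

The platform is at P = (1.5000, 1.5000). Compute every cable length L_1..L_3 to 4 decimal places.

(2.1213, 4.7434, 5.1478)

L_1 = √((0.0000−1.5000)² + (0.0000−1.5000)²) = 2.1213
L_2 = √((6.0000−1.5000)² + (0.0000−1.5000)²) = 4.7434
L_3 = √((6.0000−1.5000)² + (4.0000−1.5000)²) = 5.1478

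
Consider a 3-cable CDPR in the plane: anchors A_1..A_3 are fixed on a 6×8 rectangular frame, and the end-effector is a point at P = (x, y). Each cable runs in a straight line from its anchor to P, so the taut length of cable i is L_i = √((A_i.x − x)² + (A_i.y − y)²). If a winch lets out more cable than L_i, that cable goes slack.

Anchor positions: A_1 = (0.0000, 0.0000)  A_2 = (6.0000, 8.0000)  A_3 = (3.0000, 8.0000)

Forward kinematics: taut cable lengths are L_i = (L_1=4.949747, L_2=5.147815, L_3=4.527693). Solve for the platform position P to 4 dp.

(3.5000, 3.5000)

each cable: (A_i−P)·(A_i−P) = L_i²; let k_i = ‖A_i‖²−L_i²
k_1 = 0.0000+0.0000−24.5000 = -24.5000
row 1: -12.0000x − 16.0000y = -98.0000  (k_2=73.5000)
row 2: -6.0000x − 16.0000y = -77.0000  (k_3=52.5000)
Cramer on rows 1–2 → x = 3.5000, y = 3.5000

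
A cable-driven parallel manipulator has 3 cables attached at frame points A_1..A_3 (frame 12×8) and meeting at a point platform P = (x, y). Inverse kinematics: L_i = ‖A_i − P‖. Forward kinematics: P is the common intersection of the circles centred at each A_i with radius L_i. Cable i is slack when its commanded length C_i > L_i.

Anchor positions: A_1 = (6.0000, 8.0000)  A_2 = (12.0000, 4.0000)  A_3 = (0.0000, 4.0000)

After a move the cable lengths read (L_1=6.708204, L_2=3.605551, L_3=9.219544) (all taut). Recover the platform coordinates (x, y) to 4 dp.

each cable: (A_i−P)·(A_i−P) = L_i²; let q_i = ‖A_i‖²−L_i²
q_1 = 36.0000+64.0000−45.0000 = 55.0000
row 1: -12.0000x + 8.0000y = -92.0000  (q_2=147.0000)
row 2: 12.0000x + 8.0000y = 124.0000  (q_3=-69.0000)
Cramer on rows 1–2 → x = 9.0000, y = 2.0000

(9.0000, 2.0000)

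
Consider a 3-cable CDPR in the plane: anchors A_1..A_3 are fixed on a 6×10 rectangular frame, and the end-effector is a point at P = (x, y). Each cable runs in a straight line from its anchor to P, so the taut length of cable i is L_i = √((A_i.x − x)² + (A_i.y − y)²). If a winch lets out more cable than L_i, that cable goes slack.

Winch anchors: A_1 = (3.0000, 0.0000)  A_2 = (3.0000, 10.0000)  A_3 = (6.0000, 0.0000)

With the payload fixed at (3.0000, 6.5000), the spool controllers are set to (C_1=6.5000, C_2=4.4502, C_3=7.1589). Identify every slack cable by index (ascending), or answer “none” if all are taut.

2

i=1: geometric 6.5000 vs commanded 6.5000 ⇒ taut
i=2: geometric 3.5000 vs commanded 4.4502 ⇒ slack
i=3: geometric 7.1589 vs commanded 7.1589 ⇒ taut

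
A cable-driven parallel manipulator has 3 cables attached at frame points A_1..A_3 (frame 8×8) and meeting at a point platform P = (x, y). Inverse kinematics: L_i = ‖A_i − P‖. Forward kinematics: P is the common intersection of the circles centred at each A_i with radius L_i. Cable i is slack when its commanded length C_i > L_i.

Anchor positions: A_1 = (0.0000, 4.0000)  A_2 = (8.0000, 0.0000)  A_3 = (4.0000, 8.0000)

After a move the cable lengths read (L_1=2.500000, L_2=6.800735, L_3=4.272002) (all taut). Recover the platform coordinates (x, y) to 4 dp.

(2.5000, 4.0000)

each cable: (A_i−P)·(A_i−P) = L_i²; let k_i = ‖A_i‖²−L_i²
k_1 = 0.0000+16.0000−6.2500 = 9.7500
row 1: -16.0000x + 8.0000y = -8.0000  (k_2=17.7500)
row 2: -8.0000x − 8.0000y = -52.0000  (k_3=61.7500)
Cramer on rows 1–2 → x = 2.5000, y = 4.0000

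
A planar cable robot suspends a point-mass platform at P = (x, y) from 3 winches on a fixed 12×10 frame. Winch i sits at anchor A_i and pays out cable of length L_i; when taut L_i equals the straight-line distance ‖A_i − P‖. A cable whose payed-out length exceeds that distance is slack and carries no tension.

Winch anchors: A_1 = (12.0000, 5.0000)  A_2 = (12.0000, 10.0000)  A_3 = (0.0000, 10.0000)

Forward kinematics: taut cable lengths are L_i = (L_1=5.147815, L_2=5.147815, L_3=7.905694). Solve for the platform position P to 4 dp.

each cable: (A_i−P)·(A_i−P) = L_i²; let c_i = ‖A_i‖²−L_i²
c_1 = 144.0000+25.0000−26.5000 = 142.5000
row 1: 0.0000x − 10.0000y = -75.0000  (c_2=217.5000)
row 2: 24.0000x − 10.0000y = 105.0000  (c_3=37.5000)
Cramer on rows 1–2 → x = 7.5000, y = 7.5000

(7.5000, 7.5000)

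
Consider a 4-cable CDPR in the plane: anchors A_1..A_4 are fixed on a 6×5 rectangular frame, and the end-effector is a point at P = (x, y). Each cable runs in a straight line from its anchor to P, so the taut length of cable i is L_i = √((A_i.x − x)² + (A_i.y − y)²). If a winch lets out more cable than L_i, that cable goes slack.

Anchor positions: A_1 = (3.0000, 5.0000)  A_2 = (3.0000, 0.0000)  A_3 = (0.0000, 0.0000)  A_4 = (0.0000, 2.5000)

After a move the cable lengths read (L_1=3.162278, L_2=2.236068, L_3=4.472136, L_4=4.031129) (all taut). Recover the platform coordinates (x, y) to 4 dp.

(4.0000, 2.0000)

circle eqns → linear via eq_j − eq_1; set c_j = A_j·A_j − L_j²
c_1 = 9.0000+25.0000−10.0000 = 24.0000
0.0000·x + 10.0000·y = c_1−c_2 = 20.0000
6.0000·x + 10.0000·y = c_1−c_3 = 44.0000
6.0000·x + 5.0000·y = c_1−c_4 = 34.0000
solve first two rows → x=4.0000, y=2.0000
check cable 4: ‖A_4−P‖² = 16.2500 ≈ L_4² = 16.2500 ✓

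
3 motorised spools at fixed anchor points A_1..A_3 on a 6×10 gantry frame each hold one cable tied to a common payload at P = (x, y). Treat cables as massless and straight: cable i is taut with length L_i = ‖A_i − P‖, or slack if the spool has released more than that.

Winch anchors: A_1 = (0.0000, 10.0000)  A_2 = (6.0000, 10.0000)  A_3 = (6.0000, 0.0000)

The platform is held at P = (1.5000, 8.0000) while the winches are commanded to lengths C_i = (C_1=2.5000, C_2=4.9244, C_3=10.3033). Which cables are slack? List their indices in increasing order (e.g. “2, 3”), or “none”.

cable 1: √((-1.5000)²+(2.0000)²)=2.5000, C_1=2.5000: taut
cable 2: √((4.5000)²+(2.0000)²)=4.9244, C_2=4.9244: taut
cable 3: √((4.5000)²+(-8.0000)²)=9.1788, C_3=10.3033: slack

3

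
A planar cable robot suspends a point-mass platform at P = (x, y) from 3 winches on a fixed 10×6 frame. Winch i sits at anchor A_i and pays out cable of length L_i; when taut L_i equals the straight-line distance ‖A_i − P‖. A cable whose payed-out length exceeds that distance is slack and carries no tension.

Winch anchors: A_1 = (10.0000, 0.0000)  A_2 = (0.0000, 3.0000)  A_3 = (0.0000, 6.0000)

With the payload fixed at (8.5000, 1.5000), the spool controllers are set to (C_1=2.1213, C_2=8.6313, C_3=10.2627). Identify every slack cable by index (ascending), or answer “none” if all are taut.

3

cable 1: √((1.5000)²+(-1.5000)²)=2.1213, C_1=2.1213: taut
cable 2: √((-8.5000)²+(1.5000)²)=8.6313, C_2=8.6313: taut
cable 3: √((-8.5000)²+(4.5000)²)=9.6177, C_3=10.2627: slack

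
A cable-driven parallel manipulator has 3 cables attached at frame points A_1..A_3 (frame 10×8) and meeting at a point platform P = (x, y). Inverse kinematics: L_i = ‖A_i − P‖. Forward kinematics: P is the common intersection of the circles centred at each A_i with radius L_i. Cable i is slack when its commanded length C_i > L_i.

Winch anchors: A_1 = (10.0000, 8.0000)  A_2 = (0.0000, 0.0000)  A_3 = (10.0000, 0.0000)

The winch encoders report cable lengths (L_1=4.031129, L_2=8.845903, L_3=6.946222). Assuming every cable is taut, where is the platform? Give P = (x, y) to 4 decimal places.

(6.5000, 6.0000)

each cable: (A_i−P)·(A_i−P) = L_i²; let k_i = ‖A_i‖²−L_i²
k_1 = 100.0000+64.0000−16.2500 = 147.7500
row 1: 20.0000x + 16.0000y = 226.0000  (k_2=-78.2500)
row 2: 0.0000x + 16.0000y = 96.0000  (k_3=51.7500)
Cramer on rows 1–2 → x = 6.5000, y = 6.0000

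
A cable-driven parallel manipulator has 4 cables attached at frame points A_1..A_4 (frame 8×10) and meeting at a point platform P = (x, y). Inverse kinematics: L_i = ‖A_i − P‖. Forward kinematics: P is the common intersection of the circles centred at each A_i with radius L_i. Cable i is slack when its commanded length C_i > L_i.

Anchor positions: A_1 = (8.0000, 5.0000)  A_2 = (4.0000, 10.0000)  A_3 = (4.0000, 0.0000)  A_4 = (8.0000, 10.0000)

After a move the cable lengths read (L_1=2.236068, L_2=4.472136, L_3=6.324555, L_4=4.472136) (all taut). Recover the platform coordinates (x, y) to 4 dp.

circle eqns → linear via eq_j − eq_1; set q_j = A_j·A_j − L_j²
q_1 = 64.0000+25.0000−5.0000 = 84.0000
8.0000·x − 10.0000·y = q_1−q_2 = -12.0000
8.0000·x + 10.0000·y = q_1−q_3 = 108.0000
0.0000·x − 10.0000·y = q_1−q_4 = -60.0000
solve first two rows → x=6.0000, y=6.0000
check cable 4: ‖A_4−P‖² = 20.0000 ≈ L_4² = 20.0000 ✓

(6.0000, 6.0000)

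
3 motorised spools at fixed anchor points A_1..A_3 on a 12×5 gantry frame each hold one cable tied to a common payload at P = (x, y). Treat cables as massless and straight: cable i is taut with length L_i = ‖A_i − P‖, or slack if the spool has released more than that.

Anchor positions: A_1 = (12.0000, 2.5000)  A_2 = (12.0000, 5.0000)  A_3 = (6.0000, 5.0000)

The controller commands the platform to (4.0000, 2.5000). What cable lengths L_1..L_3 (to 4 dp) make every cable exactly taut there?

(8.0000, 8.3815, 3.2016)

L_1: Δ = A_1−P = (8.0000, 0.0000) → ‖Δ‖ = √64.0000 = 8.0000
L_2: Δ = A_2−P = (8.0000, 2.5000) → ‖Δ‖ = √70.2500 = 8.3815
L_3: Δ = A_3−P = (2.0000, 2.5000) → ‖Δ‖ = √10.2500 = 3.2016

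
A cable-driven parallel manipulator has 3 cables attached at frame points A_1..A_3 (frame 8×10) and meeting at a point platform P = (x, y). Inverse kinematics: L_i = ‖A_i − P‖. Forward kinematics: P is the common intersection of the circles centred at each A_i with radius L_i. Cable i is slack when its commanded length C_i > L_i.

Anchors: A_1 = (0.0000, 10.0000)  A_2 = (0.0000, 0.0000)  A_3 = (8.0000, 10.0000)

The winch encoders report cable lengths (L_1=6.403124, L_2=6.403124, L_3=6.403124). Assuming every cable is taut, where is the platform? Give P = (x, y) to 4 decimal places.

(4.0000, 5.0000)

each cable: (A_i−P)·(A_i−P) = L_i²; let q_i = ‖A_i‖²−L_i²
q_1 = 0.0000+100.0000−41.0000 = 59.0000
row 1: 0.0000x + 20.0000y = 100.0000  (q_2=-41.0000)
row 2: -16.0000x + 0.0000y = -64.0000  (q_3=123.0000)
Cramer on rows 1–2 → x = 4.0000, y = 5.0000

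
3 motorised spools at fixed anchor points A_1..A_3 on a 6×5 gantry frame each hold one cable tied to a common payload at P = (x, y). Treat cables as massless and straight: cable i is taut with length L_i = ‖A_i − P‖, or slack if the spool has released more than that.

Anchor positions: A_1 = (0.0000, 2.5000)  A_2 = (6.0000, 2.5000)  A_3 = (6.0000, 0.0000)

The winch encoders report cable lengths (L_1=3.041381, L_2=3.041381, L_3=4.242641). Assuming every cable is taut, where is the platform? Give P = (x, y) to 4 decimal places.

expand ‖A_i−P‖²=L_i² and subtract eq 1 (k_i ≔ ‖A_i‖²−L_i²)
k_1 = 0.0000+6.2500−9.2500 = -3.0000
eq1−eq2 → [-12.0000  0.0000]·P = -36.0000
eq1−eq3 → [-12.0000  5.0000]·P = -21.0000
2×2 solve → P = (3.0000, 3.0000)

(3.0000, 3.0000)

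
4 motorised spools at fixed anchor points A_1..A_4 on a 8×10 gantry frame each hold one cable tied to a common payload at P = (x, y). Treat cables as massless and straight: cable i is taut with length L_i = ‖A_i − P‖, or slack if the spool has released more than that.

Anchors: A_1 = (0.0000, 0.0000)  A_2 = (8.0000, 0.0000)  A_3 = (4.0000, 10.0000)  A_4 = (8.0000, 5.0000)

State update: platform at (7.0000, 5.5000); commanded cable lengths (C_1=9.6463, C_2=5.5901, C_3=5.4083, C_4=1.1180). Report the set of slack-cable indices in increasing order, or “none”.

1

cable 1: √((-7.0000)²+(-5.5000)²)=8.9022, C_1=9.6463: slack
cable 2: √((1.0000)²+(-5.5000)²)=5.5902, C_2=5.5901: taut
cable 3: √((-3.0000)²+(4.5000)²)=5.4083, C_3=5.4083: taut
cable 4: √((1.0000)²+(-0.5000)²)=1.1180, C_4=1.1180: taut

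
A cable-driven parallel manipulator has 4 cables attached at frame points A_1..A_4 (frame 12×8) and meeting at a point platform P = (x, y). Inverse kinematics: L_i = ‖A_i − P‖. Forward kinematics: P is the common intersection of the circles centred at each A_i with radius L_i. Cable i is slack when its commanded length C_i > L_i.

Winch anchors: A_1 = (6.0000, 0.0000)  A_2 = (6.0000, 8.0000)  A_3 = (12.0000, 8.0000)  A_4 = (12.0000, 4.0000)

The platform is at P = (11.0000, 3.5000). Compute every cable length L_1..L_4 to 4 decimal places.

(6.1033, 6.7268, 4.6098, 1.1180)

L_1: Δ = A_1−P = (-5.0000, -3.5000) → ‖Δ‖ = √37.2500 = 6.1033
L_2: Δ = A_2−P = (-5.0000, 4.5000) → ‖Δ‖ = √45.2500 = 6.7268
L_3: Δ = A_3−P = (1.0000, 4.5000) → ‖Δ‖ = √21.2500 = 4.6098
L_4: Δ = A_4−P = (1.0000, 0.5000) → ‖Δ‖ = √1.2500 = 1.1180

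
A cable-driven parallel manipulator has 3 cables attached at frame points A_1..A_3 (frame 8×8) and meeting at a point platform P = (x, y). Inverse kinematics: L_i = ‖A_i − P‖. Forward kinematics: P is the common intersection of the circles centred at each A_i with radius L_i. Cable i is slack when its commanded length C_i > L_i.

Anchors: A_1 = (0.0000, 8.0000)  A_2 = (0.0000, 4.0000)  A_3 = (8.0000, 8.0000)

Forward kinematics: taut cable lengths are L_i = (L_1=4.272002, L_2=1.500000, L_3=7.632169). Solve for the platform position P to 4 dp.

(1.5000, 4.0000)

expand ‖A_i−P‖²=L_i² and subtract eq 1 (q_i ≔ ‖A_i‖²−L_i²)
q_1 = 0.0000+64.0000−18.2500 = 45.7500
eq1−eq2 → [0.0000  8.0000]·P = 32.0000
eq1−eq3 → [-16.0000  0.0000]·P = -24.0000
2×2 solve → P = (1.5000, 4.0000)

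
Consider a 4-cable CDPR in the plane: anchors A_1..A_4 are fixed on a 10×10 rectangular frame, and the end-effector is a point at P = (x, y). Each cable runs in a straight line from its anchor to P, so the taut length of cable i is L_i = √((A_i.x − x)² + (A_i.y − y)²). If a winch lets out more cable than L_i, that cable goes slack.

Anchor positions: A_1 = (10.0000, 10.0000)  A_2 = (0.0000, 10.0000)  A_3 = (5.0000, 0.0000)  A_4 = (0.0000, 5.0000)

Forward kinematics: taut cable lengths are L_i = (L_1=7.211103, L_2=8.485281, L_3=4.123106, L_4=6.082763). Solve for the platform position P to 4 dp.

expand ‖A_i−P‖²=L_i² and subtract eq 1 (c_i ≔ ‖A_i‖²−L_i²)
c_1 = 100.0000+100.0000−52.0000 = 148.0000
eq1−eq2 → [20.0000  0.0000]·P = 120.0000
eq1−eq3 → [10.0000  20.0000]·P = 140.0000
eq1−eq4 → [20.0000  10.0000]·P = 160.0000
2×2 solve → P = (6.0000, 4.0000)
check cable 4: ‖A_4−P‖² = 37.0000 ≈ L_4² = 37.0000 ✓

(6.0000, 4.0000)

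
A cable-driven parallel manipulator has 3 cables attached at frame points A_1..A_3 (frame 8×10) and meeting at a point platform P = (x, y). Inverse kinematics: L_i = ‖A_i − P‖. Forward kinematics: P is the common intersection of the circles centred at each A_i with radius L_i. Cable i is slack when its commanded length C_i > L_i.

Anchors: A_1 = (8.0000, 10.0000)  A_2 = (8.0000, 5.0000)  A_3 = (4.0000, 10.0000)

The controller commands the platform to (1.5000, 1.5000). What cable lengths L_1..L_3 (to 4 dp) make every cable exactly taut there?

(10.7005, 7.3824, 8.8600)

L_1 = √((8.0000−1.5000)² + (10.0000−1.5000)²) = 10.7005
L_2 = √((8.0000−1.5000)² + (5.0000−1.5000)²) = 7.3824
L_3 = √((4.0000−1.5000)² + (10.0000−1.5000)²) = 8.8600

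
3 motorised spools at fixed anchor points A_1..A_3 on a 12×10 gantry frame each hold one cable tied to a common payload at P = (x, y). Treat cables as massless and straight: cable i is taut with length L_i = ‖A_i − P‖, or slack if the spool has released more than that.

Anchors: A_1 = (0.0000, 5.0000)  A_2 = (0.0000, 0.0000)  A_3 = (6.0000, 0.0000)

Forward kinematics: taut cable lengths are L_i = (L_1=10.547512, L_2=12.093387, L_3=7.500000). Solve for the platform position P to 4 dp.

(10.5000, 6.0000)

each cable: (A_i−P)·(A_i−P) = L_i²; let k_i = ‖A_i‖²−L_i²
k_1 = 0.0000+25.0000−111.2500 = -86.2500
row 1: 0.0000x + 10.0000y = 60.0000  (k_2=-146.2500)
row 2: -12.0000x + 10.0000y = -66.0000  (k_3=-20.2500)
Cramer on rows 1–2 → x = 10.5000, y = 6.0000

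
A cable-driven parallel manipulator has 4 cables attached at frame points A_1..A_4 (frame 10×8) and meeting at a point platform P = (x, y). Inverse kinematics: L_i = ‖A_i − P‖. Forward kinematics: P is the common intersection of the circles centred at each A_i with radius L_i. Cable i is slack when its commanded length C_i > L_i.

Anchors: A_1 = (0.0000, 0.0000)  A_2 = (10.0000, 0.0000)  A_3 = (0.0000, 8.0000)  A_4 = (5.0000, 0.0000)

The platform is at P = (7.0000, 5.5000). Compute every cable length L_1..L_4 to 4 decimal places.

L_1 = √((0.0000−7.0000)² + (0.0000−5.5000)²) = 8.9022
L_2 = √((10.0000−7.0000)² + (0.0000−5.5000)²) = 6.2650
L_3 = √((0.0000−7.0000)² + (8.0000−5.5000)²) = 7.4330
L_4 = √((5.0000−7.0000)² + (0.0000−5.5000)²) = 5.8523

(8.9022, 6.2650, 7.4330, 5.8523)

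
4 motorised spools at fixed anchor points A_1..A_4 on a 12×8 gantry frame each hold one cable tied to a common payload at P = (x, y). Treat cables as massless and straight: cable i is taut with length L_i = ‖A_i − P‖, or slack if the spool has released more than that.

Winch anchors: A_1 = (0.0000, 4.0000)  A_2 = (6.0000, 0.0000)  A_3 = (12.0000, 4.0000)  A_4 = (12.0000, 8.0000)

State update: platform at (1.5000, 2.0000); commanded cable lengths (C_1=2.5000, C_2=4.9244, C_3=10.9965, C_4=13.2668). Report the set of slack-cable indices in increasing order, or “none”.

cable 1: √((-1.5000)²+(2.0000)²)=2.5000, C_1=2.5000: taut
cable 2: √((4.5000)²+(-2.0000)²)=4.9244, C_2=4.9244: taut
cable 3: √((10.5000)²+(2.0000)²)=10.6888, C_3=10.9965: slack
cable 4: √((10.5000)²+(6.0000)²)=12.0934, C_4=13.2668: slack

3, 4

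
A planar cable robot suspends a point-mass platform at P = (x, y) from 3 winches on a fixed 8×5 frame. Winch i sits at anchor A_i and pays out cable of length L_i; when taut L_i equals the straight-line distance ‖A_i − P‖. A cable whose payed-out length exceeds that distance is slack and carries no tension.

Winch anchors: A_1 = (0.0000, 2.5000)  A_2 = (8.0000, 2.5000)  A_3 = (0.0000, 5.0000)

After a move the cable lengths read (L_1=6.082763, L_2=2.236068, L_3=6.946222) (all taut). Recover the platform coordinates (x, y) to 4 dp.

(6.0000, 1.5000)

expand ‖A_i−P‖²=L_i² and subtract eq 1 (k_i ≔ ‖A_i‖²−L_i²)
k_1 = 0.0000+6.2500−37.0000 = -30.7500
eq1−eq2 → [-16.0000  0.0000]·P = -96.0000
eq1−eq3 → [0.0000  -5.0000]·P = -7.5000
2×2 solve → P = (6.0000, 1.5000)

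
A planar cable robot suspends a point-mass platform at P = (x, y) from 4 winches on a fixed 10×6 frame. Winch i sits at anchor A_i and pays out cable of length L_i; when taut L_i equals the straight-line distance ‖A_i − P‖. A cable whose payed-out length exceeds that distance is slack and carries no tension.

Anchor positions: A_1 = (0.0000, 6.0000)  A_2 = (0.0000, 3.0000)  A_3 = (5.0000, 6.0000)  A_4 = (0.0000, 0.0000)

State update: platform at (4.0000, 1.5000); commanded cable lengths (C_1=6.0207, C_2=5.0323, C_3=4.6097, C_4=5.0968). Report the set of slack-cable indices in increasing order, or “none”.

2, 4

cable 1: √((-4.0000)²+(4.5000)²)=6.0208, C_1=6.0207: taut
cable 2: √((-4.0000)²+(1.5000)²)=4.2720, C_2=5.0323: slack
cable 3: √((1.0000)²+(4.5000)²)=4.6098, C_3=4.6097: taut
cable 4: √((-4.0000)²+(-1.5000)²)=4.2720, C_4=5.0968: slack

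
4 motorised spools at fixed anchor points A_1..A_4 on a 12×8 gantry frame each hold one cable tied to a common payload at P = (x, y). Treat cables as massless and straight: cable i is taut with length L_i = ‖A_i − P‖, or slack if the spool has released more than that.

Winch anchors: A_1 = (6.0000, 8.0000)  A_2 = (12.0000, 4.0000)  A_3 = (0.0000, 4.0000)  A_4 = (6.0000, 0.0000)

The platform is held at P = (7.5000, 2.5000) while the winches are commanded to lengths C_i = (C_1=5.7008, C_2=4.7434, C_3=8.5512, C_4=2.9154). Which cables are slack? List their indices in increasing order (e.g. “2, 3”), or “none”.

3

cable 1: √((-1.5000)²+(5.5000)²)=5.7009, C_1=5.7008: taut
cable 2: √((4.5000)²+(1.5000)²)=4.7434, C_2=4.7434: taut
cable 3: √((-7.5000)²+(1.5000)²)=7.6485, C_3=8.5512: slack
cable 4: √((-1.5000)²+(-2.5000)²)=2.9155, C_4=2.9154: taut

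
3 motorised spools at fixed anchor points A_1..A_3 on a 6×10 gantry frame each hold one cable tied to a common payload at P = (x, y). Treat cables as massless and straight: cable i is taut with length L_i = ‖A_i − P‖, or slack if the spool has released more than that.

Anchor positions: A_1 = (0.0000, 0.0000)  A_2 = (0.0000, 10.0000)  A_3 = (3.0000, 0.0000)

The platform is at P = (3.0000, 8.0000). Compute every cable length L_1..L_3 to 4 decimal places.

cable 1: Δx=-3.0000, Δy=-8.0000; L_1 = √(Δx²+Δy²) = 8.5440
cable 2: Δx=-3.0000, Δy=2.0000; L_2 = √(Δx²+Δy²) = 3.6056
cable 3: Δx=0.0000, Δy=-8.0000; L_3 = √(Δx²+Δy²) = 8.0000

(8.5440, 3.6056, 8.0000)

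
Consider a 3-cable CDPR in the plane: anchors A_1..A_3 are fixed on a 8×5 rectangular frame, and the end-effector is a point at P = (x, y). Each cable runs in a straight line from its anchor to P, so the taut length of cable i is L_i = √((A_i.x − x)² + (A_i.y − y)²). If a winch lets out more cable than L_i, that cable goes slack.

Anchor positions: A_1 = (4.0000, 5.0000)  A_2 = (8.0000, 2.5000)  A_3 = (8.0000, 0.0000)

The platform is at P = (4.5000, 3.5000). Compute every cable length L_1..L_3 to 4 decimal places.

L_1 = √((4.0000−4.5000)² + (5.0000−3.5000)²) = 1.5811
L_2 = √((8.0000−4.5000)² + (2.5000−3.5000)²) = 3.6401
L_3 = √((8.0000−4.5000)² + (0.0000−3.5000)²) = 4.9497

(1.5811, 3.6401, 4.9497)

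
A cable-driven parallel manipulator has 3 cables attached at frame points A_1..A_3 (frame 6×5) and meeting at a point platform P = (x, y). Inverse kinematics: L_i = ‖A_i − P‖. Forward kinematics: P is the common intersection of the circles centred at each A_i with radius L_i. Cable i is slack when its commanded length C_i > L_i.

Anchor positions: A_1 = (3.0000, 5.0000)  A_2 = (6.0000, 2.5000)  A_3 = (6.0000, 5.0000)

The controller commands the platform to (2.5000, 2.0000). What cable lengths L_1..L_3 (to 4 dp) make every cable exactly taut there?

cable 1: Δx=0.5000, Δy=3.0000; L_1 = √(Δx²+Δy²) = 3.0414
cable 2: Δx=3.5000, Δy=0.5000; L_2 = √(Δx²+Δy²) = 3.5355
cable 3: Δx=3.5000, Δy=3.0000; L_3 = √(Δx²+Δy²) = 4.6098

(3.0414, 3.5355, 4.6098)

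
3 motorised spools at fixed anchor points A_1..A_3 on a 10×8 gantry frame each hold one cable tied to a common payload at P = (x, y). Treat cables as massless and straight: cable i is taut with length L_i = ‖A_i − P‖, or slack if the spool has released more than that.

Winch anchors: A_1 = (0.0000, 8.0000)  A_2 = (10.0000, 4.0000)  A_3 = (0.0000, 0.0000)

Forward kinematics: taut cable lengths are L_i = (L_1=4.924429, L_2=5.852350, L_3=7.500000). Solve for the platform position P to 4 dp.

(4.5000, 6.0000)

expand ‖A_i−P‖²=L_i² and subtract eq 1 (q_i ≔ ‖A_i‖²−L_i²)
q_1 = 0.0000+64.0000−24.2500 = 39.7500
eq1−eq2 → [-20.0000  8.0000]·P = -42.0000
eq1−eq3 → [0.0000  16.0000]·P = 96.0000
2×2 solve → P = (4.5000, 6.0000)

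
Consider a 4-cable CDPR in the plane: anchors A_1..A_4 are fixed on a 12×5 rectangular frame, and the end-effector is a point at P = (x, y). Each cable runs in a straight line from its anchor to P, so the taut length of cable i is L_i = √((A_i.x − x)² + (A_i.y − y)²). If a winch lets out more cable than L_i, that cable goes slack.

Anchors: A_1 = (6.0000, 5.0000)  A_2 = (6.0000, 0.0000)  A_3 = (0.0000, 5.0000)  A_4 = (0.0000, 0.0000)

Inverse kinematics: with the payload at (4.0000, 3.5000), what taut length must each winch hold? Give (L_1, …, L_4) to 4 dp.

L_1: Δ = A_1−P = (2.0000, 1.5000) → ‖Δ‖ = √6.2500 = 2.5000
L_2: Δ = A_2−P = (2.0000, -3.5000) → ‖Δ‖ = √16.2500 = 4.0311
L_3: Δ = A_3−P = (-4.0000, 1.5000) → ‖Δ‖ = √18.2500 = 4.2720
L_4: Δ = A_4−P = (-4.0000, -3.5000) → ‖Δ‖ = √28.2500 = 5.3151

(2.5000, 4.0311, 4.2720, 5.3151)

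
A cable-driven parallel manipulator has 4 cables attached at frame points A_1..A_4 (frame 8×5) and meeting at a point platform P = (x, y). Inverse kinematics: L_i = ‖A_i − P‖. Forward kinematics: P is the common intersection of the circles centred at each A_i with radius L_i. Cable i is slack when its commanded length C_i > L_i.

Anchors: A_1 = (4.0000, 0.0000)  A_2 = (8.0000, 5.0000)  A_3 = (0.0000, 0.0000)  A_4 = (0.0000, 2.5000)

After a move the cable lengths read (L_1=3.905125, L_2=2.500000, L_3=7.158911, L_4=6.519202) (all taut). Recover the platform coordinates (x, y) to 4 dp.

expand ‖A_i−P‖²=L_i² and subtract eq 1 (k_i ≔ ‖A_i‖²−L_i²)
k_1 = 16.0000+0.0000−15.2500 = 0.7500
eq1−eq2 → [-8.0000  -10.0000]·P = -82.0000
eq1−eq3 → [8.0000  0.0000]·P = 52.0000
eq1−eq4 → [8.0000  -5.0000]·P = 37.0000
2×2 solve → P = (6.5000, 3.0000)
check cable 4: ‖A_4−P‖² = 42.5000 ≈ L_4² = 42.5000 ✓

(6.5000, 3.0000)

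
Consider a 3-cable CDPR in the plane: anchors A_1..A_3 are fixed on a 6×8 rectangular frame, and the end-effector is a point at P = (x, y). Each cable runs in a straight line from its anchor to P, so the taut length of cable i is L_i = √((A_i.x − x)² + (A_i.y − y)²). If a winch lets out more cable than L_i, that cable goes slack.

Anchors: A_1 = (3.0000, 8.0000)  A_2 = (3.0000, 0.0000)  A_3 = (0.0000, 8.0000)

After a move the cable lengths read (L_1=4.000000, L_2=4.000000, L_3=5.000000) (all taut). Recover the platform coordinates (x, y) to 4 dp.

each cable: (A_i−P)·(A_i−P) = L_i²; let c_i = ‖A_i‖²−L_i²
c_1 = 9.0000+64.0000−16.0000 = 57.0000
row 1: 0.0000x + 16.0000y = 64.0000  (c_2=-7.0000)
row 2: 6.0000x + 0.0000y = 18.0000  (c_3=39.0000)
Cramer on rows 1–2 → x = 3.0000, y = 4.0000

(3.0000, 4.0000)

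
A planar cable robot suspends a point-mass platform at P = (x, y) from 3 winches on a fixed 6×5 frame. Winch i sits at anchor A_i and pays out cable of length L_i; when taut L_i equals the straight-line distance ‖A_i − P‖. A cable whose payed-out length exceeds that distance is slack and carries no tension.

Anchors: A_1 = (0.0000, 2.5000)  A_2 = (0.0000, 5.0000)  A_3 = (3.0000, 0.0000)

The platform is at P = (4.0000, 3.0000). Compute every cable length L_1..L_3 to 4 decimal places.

(4.0311, 4.4721, 3.1623)

L_1: Δ = A_1−P = (-4.0000, -0.5000) → ‖Δ‖ = √16.2500 = 4.0311
L_2: Δ = A_2−P = (-4.0000, 2.0000) → ‖Δ‖ = √20.0000 = 4.4721
L_3: Δ = A_3−P = (-1.0000, -3.0000) → ‖Δ‖ = √10.0000 = 3.1623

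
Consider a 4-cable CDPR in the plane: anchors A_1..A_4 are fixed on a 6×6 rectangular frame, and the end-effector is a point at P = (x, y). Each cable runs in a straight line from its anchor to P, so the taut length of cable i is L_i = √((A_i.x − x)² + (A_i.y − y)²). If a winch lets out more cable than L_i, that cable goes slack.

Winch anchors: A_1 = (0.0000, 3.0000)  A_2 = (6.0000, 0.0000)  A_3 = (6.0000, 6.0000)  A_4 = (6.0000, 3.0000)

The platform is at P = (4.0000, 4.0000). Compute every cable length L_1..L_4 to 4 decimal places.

(4.1231, 4.4721, 2.8284, 2.2361)

cable 1: Δx=-4.0000, Δy=-1.0000; L_1 = √(Δx²+Δy²) = 4.1231
cable 2: Δx=2.0000, Δy=-4.0000; L_2 = √(Δx²+Δy²) = 4.4721
cable 3: Δx=2.0000, Δy=2.0000; L_3 = √(Δx²+Δy²) = 2.8284
cable 4: Δx=2.0000, Δy=-1.0000; L_4 = √(Δx²+Δy²) = 2.2361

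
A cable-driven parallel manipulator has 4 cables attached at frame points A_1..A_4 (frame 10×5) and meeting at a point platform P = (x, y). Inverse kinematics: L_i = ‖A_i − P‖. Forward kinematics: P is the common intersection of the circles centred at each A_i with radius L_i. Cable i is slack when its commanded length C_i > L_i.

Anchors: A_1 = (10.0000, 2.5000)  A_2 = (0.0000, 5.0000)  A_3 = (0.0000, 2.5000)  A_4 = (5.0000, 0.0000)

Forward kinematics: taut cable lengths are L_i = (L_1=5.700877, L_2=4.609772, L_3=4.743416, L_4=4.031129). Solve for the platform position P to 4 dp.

expand ‖A_i−P‖²=L_i² and subtract eq 1 (k_i ≔ ‖A_i‖²−L_i²)
k_1 = 100.0000+6.2500−32.5000 = 73.7500
eq1−eq2 → [20.0000  -5.0000]·P = 70.0000
eq1−eq3 → [20.0000  0.0000]·P = 90.0000
eq1−eq4 → [10.0000  5.0000]·P = 65.0000
2×2 solve → P = (4.5000, 4.0000)
check cable 4: ‖A_4−P‖² = 16.2500 ≈ L_4² = 16.2500 ✓

(4.5000, 4.0000)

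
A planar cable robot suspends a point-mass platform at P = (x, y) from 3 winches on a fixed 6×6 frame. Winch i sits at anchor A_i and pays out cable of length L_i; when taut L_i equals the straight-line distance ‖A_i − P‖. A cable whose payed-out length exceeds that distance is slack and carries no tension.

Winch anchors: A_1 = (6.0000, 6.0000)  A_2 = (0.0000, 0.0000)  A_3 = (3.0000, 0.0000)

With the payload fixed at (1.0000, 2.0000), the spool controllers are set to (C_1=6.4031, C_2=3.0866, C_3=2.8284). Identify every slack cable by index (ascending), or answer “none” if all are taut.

2

cable 1: L_1 = ‖A_1−P‖ = 6.4031;  C_1 = 6.4031 → taut
cable 2: L_2 = ‖A_2−P‖ = 2.2361;  C_2 = 3.0866 → slack
cable 3: L_3 = ‖A_3−P‖ = 2.8284;  C_3 = 2.8284 → taut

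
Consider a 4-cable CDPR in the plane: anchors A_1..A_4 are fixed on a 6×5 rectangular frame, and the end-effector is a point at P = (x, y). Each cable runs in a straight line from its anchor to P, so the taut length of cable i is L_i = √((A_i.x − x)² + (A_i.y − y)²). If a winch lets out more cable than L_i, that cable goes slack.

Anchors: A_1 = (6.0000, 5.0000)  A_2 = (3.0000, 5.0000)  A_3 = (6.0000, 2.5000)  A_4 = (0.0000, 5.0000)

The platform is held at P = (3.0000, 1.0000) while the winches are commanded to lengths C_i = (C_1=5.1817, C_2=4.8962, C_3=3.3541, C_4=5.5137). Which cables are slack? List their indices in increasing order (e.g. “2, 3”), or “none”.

1, 2, 4

cable 1: √((3.0000)²+(4.0000)²)=5.0000, C_1=5.1817: slack
cable 2: √((0.0000)²+(4.0000)²)=4.0000, C_2=4.8962: slack
cable 3: √((3.0000)²+(1.5000)²)=3.3541, C_3=3.3541: taut
cable 4: √((-3.0000)²+(4.0000)²)=5.0000, C_4=5.5137: slack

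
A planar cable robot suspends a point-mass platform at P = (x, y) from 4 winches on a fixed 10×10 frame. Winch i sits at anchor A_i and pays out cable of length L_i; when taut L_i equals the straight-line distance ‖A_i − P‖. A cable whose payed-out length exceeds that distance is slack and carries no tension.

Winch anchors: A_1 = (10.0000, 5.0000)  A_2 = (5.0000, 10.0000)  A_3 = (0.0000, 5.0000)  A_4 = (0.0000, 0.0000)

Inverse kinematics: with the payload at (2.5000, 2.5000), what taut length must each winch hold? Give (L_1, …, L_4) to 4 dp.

(7.9057, 7.9057, 3.5355, 3.5355)

cable 1: Δx=7.5000, Δy=2.5000; L_1 = √(Δx²+Δy²) = 7.9057
cable 2: Δx=2.5000, Δy=7.5000; L_2 = √(Δx²+Δy²) = 7.9057
cable 3: Δx=-2.5000, Δy=2.5000; L_3 = √(Δx²+Δy²) = 3.5355
cable 4: Δx=-2.5000, Δy=-2.5000; L_4 = √(Δx²+Δy²) = 3.5355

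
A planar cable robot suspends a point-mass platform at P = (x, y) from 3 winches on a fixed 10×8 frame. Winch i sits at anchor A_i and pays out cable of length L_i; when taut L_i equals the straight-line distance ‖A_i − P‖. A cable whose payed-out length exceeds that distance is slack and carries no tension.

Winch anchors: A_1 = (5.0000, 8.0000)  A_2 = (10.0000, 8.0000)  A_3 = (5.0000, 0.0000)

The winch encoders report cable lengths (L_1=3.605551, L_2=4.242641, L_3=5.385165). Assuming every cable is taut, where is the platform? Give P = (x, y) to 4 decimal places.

circle eqns → linear via eq_j − eq_1; set k_j = A_j·A_j − L_j²
k_1 = 25.0000+64.0000−13.0000 = 76.0000
-10.0000·x + 0.0000·y = k_1−k_2 = -70.0000
0.0000·x + 16.0000·y = k_1−k_3 = 80.0000
solve first two rows → x=7.0000, y=5.0000

(7.0000, 5.0000)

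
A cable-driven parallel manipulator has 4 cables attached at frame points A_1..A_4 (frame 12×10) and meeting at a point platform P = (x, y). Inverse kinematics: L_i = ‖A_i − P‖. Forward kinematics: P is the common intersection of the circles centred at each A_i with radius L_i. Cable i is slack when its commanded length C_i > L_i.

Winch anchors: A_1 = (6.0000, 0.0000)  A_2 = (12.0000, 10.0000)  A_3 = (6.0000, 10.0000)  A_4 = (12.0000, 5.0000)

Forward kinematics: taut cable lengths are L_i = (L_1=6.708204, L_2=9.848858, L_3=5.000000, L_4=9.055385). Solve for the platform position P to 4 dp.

each cable: (A_i−P)·(A_i−P) = L_i²; let q_i = ‖A_i‖²−L_i²
q_1 = 36.0000+0.0000−45.0000 = -9.0000
row 1: -12.0000x − 20.0000y = -156.0000  (q_2=147.0000)
row 2: 0.0000x − 20.0000y = -120.0000  (q_3=111.0000)
row 3: -12.0000x − 10.0000y = -96.0000  (q_4=87.0000)
Cramer on rows 1–2 → x = 3.0000, y = 6.0000
check cable 4: ‖A_4−P‖² = 82.0000 ≈ L_4² = 82.0000 ✓

(3.0000, 6.0000)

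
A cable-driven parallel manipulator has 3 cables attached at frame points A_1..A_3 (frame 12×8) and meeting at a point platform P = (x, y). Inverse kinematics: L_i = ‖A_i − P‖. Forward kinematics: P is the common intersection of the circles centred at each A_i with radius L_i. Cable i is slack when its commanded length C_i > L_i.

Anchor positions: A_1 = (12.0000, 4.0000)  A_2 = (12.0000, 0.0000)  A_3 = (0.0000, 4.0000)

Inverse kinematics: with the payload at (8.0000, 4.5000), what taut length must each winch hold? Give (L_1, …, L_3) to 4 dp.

L_1: Δ = A_1−P = (4.0000, -0.5000) → ‖Δ‖ = √16.2500 = 4.0311
L_2: Δ = A_2−P = (4.0000, -4.5000) → ‖Δ‖ = √36.2500 = 6.0208
L_3: Δ = A_3−P = (-8.0000, -0.5000) → ‖Δ‖ = √64.2500 = 8.0156

(4.0311, 6.0208, 8.0156)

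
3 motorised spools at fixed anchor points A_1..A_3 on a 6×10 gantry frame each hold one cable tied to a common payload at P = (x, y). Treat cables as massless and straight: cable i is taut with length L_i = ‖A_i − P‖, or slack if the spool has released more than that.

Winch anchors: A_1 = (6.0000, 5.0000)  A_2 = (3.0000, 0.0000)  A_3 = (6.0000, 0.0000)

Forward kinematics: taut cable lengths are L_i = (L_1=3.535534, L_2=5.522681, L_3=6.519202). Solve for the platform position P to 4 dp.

expand ‖A_i−P‖²=L_i² and subtract eq 1 (c_i ≔ ‖A_i‖²−L_i²)
c_1 = 36.0000+25.0000−12.5000 = 48.5000
eq1−eq2 → [6.0000  10.0000]·P = 70.0000
eq1−eq3 → [0.0000  10.0000]·P = 55.0000
2×2 solve → P = (2.5000, 5.5000)

(2.5000, 5.5000)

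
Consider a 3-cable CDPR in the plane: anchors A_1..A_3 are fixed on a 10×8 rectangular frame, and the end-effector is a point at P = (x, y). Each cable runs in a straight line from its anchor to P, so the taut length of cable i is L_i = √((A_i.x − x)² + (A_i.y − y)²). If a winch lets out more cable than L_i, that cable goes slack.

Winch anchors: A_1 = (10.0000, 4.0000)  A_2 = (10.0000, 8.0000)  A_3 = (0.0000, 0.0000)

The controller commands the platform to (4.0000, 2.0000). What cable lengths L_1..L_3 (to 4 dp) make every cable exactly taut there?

(6.3246, 8.4853, 4.4721)

cable 1: Δx=6.0000, Δy=2.0000; L_1 = √(Δx²+Δy²) = 6.3246
cable 2: Δx=6.0000, Δy=6.0000; L_2 = √(Δx²+Δy²) = 8.4853
cable 3: Δx=-4.0000, Δy=-2.0000; L_3 = √(Δx²+Δy²) = 4.4721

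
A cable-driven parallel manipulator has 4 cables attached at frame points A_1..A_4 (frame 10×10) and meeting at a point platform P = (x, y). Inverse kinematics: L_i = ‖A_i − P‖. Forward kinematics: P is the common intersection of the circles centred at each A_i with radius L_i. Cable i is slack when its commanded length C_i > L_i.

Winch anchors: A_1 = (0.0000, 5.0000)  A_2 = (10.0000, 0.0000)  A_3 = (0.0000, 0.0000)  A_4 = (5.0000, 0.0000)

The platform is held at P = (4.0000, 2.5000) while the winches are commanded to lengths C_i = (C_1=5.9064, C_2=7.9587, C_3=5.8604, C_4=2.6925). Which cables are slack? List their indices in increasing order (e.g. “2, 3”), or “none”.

cable 1: L_1 = ‖A_1−P‖ = 4.7170;  C_1 = 5.9064 → slack
cable 2: L_2 = ‖A_2−P‖ = 6.5000;  C_2 = 7.9587 → slack
cable 3: L_3 = ‖A_3−P‖ = 4.7170;  C_3 = 5.8604 → slack
cable 4: L_4 = ‖A_4−P‖ = 2.6926;  C_4 = 2.6925 → taut

1, 2, 3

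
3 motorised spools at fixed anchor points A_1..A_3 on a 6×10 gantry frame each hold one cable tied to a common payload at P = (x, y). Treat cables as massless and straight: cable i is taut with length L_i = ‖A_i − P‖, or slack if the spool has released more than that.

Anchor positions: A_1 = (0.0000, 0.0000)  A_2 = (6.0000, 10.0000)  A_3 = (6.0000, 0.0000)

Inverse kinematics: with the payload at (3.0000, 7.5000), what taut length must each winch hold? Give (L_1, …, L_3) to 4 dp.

(8.0777, 3.9051, 8.0777)

cable 1: Δx=-3.0000, Δy=-7.5000; L_1 = √(Δx²+Δy²) = 8.0777
cable 2: Δx=3.0000, Δy=2.5000; L_2 = √(Δx²+Δy²) = 3.9051
cable 3: Δx=3.0000, Δy=-7.5000; L_3 = √(Δx²+Δy²) = 8.0777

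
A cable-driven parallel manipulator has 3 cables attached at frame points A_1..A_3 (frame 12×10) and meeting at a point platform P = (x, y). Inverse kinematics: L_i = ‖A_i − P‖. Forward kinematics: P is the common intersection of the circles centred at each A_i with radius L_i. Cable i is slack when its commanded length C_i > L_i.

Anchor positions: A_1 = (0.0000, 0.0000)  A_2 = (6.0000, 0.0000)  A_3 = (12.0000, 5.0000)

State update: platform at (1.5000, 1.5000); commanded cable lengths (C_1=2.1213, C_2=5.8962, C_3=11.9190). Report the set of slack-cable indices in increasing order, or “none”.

i=1: geometric 2.1213 vs commanded 2.1213 ⇒ taut
i=2: geometric 4.7434 vs commanded 5.8962 ⇒ slack
i=3: geometric 11.0680 vs commanded 11.9190 ⇒ slack

2, 3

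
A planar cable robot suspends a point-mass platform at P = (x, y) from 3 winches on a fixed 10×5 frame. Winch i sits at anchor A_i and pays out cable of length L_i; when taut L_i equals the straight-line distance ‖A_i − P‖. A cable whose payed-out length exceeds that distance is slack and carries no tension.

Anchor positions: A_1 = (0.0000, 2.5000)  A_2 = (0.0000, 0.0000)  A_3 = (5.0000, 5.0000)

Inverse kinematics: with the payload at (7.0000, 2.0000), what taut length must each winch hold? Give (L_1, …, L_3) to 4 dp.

L_1: Δ = A_1−P = (-7.0000, 0.5000) → ‖Δ‖ = √49.2500 = 7.0178
L_2: Δ = A_2−P = (-7.0000, -2.0000) → ‖Δ‖ = √53.0000 = 7.2801
L_3: Δ = A_3−P = (-2.0000, 3.0000) → ‖Δ‖ = √13.0000 = 3.6056

(7.0178, 7.2801, 3.6056)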